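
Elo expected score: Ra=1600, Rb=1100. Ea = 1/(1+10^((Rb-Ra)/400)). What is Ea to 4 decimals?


Elo expected score: Ea = 1/(1 + 10^((Rb-Ra)/400))
Rb - Ra = 1100 - 1600 = -500
(Rb-Ra)/400 = -500/400 = -1.25
10^-1.25 = 0.056234
Ea = 1/(1 + 0.056234) = 1/1.056234 = 0.9468

0.9468


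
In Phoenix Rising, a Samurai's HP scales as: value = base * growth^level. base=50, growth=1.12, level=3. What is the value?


value = base * growth^level
= 50 * 1.12^3
= 50 * 1.404928
= 70.25

70.25 HP


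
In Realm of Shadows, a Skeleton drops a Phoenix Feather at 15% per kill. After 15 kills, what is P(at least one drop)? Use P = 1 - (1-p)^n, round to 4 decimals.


P(at least one) = 1 - P(none) = 1 - (1-p)^n
p = 15/100 = 0.15
1 - p = 0.85
(1 - p)^15 = 0.85^15 = 0.087354
P(at least one) = 1 - 0.087354 = 0.9126

0.9126


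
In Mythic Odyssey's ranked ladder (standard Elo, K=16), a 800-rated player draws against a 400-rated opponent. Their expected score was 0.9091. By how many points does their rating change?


Elo update: delta = K * (S - Ea), where S = 0.5 (draws)
S - Ea = 0.5 - 0.9091 = -0.4091
Rating change = 16 * -0.4091
= -6.55

-6.55 rating points


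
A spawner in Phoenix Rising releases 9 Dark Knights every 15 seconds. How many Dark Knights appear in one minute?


Spawns per minute = count * (60 / interval)
= 9 * (60 / 15)
= 9 * 4.0
= 36.0

36.0 per minute


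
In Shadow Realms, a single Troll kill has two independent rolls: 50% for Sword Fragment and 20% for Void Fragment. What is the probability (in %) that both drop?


For independent events, P(both) = P(A) * P(B)
= 50% * 20%
= 1000 / 100 %
= 10.0%

10.0%


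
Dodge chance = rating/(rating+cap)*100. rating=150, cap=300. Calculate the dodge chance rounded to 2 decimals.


dodge% = 150 / (150 + 300) * 100
= 150 / 450 * 100
= 0.333333 * 100
= 33.33%

33.33%


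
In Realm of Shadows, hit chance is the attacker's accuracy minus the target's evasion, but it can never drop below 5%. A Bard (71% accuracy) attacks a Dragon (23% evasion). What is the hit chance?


accuracy - evasion = 71 - 23 = 48
Apply floor: max(48, 5) = 48
Hit chance = 48%

48%


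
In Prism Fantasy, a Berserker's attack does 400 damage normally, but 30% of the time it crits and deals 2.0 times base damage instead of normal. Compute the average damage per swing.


E[dmg] = base * (1 + crit_chance * (crit_mult - 1))
cc as decimal = 30/100 = 0.3
cm - 1 = 2.0 - 1 = 1.0
Bonus factor = 0.3 * 1.0 = 0.3
Total multiplier = 1 + 0.3 = 1.3
Expected damage = 400 * 1.3 = 520.00

520.00 damage


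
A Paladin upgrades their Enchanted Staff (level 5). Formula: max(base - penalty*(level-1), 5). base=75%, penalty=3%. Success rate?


raw_rate = 75 - 3 * (5 - 1)
= 75 - 3 * 4
= 75 - 12
= 63
Apply floor: max(63, 5) = 63%

63%


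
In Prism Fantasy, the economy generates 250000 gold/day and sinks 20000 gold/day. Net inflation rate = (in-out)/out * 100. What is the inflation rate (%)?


Net gold = 250000 - 20000 = 230000
Inflation rate = net / sunk * 100 = 230000 / 20000 * 100
= 11.5 * 100
= 1150.00%

1150.00%


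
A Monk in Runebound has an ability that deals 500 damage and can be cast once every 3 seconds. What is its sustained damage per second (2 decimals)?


DPS = damage / cooldown
= 500 / 3
= 166.67

166.67 DPS


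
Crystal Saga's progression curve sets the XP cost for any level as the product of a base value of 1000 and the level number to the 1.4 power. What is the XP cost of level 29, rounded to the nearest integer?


XP = 1000 * level^1.4
Substitute level = 29:
XP = 1000 * 29^1.4
= 1000 * 111.5211
= 111521

111521 XP


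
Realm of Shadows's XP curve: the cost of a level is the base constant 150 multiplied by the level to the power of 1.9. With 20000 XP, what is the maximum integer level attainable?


XP = 150 * level^1.9, so level = (XP / 150)^(1/1.9)
= (20000 / 150)^(1/1.9)
= 133.3333^0.5263
= 13.1338
Floor: level = 13

level 13


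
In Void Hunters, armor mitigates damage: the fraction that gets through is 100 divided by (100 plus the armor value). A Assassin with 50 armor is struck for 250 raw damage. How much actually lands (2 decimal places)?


actual = 250 * 100 / (100 + 50)
= 250 * 100 / 150
= 25000 / 150
= 166.67

166.67 damage


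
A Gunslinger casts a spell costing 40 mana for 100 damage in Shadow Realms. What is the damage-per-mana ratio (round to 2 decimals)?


Efficiency = damage / mana
= 100 / 40
= 2.50

2.50 dmg/mana


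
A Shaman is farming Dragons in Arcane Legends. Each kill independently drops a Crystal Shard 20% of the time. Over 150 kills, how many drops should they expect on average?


Expected drops = kills * (drop_rate / 100)
= 150 * (20 / 100)
= 150 * 0.2
= 30.0

30.0 drops


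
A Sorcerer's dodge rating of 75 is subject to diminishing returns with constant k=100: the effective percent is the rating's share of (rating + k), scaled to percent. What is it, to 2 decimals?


effective% = rating / (rating + k) * 100
= 75 / (75 + 100) * 100
= 75 / 175 * 100
= 0.428571 * 100
= 42.86%

42.86%


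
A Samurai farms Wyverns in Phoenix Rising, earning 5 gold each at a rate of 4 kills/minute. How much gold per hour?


Gold per minute = 5 * 4 = 20
Gold per hour = 20 * 60 = 1200

1200 gold/hour


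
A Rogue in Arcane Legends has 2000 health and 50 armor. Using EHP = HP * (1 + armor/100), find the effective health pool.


EHP = 2000 * (1 + 50/100)
= 2000 * (1 + 0.5)
= 2000 * 1.5
= 3000.0

3000.0 EHP


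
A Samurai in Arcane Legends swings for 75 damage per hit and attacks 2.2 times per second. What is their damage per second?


DPS = damage * attack_speed
= 75 * 2.2
= 165.0

165.0 DPS


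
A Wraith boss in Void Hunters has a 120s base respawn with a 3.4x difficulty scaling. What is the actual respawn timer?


Respawn time = base * multiplier
= 120 * 3.4
= 408.0 seconds

408.0 seconds


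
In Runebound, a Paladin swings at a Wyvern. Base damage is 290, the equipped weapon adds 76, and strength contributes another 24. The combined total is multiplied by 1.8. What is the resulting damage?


Sum base + weapon + str = 290 + 76 + 24 = 390
Multiply by 1.8:
390 * 1.8 = 702.0

702.0 damage


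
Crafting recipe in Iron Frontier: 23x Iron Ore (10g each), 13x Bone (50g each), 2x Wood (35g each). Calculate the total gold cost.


Cost breakdown:
  Iron Ore: 23 * 10 = 230
  Bone: 13 * 50 = 650
  Wood: 2 * 35 = 70
Total = 230 + 650 + 70 = 950

950 gold


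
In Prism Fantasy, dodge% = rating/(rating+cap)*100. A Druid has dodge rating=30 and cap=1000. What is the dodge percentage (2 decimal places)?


dodge% = 30 / (30 + 1000) * 100
= 30 / 1030 * 100
= 0.029126 * 100
= 2.91%

2.91%


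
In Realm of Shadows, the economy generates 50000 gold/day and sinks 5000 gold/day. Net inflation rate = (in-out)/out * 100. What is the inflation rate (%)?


Net gold = 50000 - 5000 = 45000
Inflation rate = net / sunk * 100 = 45000 / 5000 * 100
= 9.0 * 100
= 900.00%

900.00%


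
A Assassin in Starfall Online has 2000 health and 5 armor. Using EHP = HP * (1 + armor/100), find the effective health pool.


EHP = 2000 * (1 + 5/100)
= 2000 * (1 + 0.05)
= 2000 * 1.05
= 2100.0

2100.0 EHP


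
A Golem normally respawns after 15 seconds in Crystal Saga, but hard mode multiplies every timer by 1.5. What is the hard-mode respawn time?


Respawn time = base * multiplier
= 15 * 1.5
= 22.5 seconds

22.5 seconds


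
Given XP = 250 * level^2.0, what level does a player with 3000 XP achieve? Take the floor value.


XP = 250 * level^2.0, so level = (XP / 250)^(1/2.0)
= (3000 / 250)^(1/2.0)
= 12.0^0.5
= 3.4641
Floor: level = 3

level 3


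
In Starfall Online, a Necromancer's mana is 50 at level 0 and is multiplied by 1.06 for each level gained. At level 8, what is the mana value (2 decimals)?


value = base * growth^level
= 50 * 1.06^8
= 50 * 1.593848
= 79.69

79.69 mana


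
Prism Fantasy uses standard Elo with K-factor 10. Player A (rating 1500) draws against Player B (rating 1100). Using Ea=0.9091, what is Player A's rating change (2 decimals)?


Elo update: delta = K * (S - Ea), where S = 0.5 (draws)
S - Ea = 0.5 - 0.9091 = -0.4091
Rating change = 10 * -0.4091
= -4.09

-4.09 rating points


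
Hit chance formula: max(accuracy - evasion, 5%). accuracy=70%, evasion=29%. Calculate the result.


accuracy - evasion = 70 - 29 = 41
Apply floor: max(41, 5) = 41
Hit chance = 41%

41%


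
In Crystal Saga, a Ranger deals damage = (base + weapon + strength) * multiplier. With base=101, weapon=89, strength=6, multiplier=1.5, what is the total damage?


Sum base + weapon + str = 101 + 89 + 6 = 196
Multiply by 1.5:
196 * 1.5 = 294.0

294.0 damage


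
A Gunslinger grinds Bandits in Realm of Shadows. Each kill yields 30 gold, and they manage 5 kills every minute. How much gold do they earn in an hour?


Gold per minute = 30 * 5 = 150
Gold per hour = 150 * 60 = 9000

9000 gold/hour


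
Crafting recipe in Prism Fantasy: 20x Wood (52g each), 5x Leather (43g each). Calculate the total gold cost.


Cost breakdown:
  Wood: 20 * 52 = 1040
  Leather: 5 * 43 = 215
Total = 1040 + 215 = 1255

1255 gold


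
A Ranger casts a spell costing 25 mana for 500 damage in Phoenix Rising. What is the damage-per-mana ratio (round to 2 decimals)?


Efficiency = damage / mana
= 500 / 25
= 20.00

20.00 dmg/mana


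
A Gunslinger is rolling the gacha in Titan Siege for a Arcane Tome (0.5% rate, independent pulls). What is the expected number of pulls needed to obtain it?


Expected pulls for a geometric distribution = 1/p = 100 / rate%
= 100 / 0.5
= 200.0

200.0 pulls


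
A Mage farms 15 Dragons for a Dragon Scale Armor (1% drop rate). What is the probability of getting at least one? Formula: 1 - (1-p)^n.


P(at least one) = 1 - P(none) = 1 - (1-p)^n
p = 1/100 = 0.01
1 - p = 0.99
(1 - p)^15 = 0.99^15 = 0.860058
P(at least one) = 1 - 0.860058 = 0.1399

0.1399


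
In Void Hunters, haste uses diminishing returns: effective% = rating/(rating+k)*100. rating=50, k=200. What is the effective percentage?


effective% = rating / (rating + k) * 100
= 50 / (50 + 200) * 100
= 50 / 250 * 100
= 0.2 * 100
= 20.00%

20.00%


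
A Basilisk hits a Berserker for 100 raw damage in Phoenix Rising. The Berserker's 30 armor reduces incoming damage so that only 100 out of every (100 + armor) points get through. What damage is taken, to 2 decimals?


actual = 100 * 100 / (100 + 30)
= 100 * 100 / 130
= 10000 / 130
= 76.92

76.92 damage


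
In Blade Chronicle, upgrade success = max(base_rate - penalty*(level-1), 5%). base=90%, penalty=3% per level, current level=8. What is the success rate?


raw_rate = 90 - 3 * (8 - 1)
= 90 - 3 * 7
= 90 - 21
= 69
Apply floor: max(69, 5) = 69%

69%


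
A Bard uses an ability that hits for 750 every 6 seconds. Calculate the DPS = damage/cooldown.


DPS = damage / cooldown
= 750 / 6
= 125.00

125.00 DPS


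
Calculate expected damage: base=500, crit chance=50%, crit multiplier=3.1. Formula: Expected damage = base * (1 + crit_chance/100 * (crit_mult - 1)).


E[dmg] = base * (1 + crit_chance * (crit_mult - 1))
cc as decimal = 50/100 = 0.5
cm - 1 = 3.1 - 1 = 2.1
Bonus factor = 0.5 * 2.1 = 1.05
Total multiplier = 1 + 1.05 = 2.05
Expected damage = 500 * 2.05 = 1025.00

1025.00 damage


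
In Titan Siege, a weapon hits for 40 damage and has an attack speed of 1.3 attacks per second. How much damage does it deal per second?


DPS = damage * attack_speed
= 40 * 1.3
= 52.0

52.0 DPS


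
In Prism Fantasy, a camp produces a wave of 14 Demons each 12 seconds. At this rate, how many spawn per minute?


Spawns per minute = count * (60 / interval)
= 14 * (60 / 12)
= 14 * 5.0
= 70.0

70.0 per minute


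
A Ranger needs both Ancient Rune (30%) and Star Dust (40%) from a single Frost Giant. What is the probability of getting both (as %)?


For independent events, P(both) = P(A) * P(B)
= 30% * 40%
= 1200 / 100 %
= 12.0%

12.0%


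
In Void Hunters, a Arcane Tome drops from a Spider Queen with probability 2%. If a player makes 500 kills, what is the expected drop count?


Expected drops = kills * (drop_rate / 100)
= 500 * (2 / 100)
= 500 * 0.02
= 10.0

10.0 drops


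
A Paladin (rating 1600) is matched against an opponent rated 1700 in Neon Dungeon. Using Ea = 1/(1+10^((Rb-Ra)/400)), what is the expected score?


Elo expected score: Ea = 1/(1 + 10^((Rb-Ra)/400))
Rb - Ra = 1700 - 1600 = 100
(Rb-Ra)/400 = 100/400 = 0.25
10^0.25 = 1.778279
Ea = 1/(1 + 1.778279) = 1/2.778279 = 0.3599

0.3599


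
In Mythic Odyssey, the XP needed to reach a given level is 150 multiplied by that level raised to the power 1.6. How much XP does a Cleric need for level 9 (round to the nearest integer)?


XP = 150 * level^1.6
Substitute level = 9:
XP = 150 * 9^1.6
= 150 * 33.6347
= 5045

5045 XP


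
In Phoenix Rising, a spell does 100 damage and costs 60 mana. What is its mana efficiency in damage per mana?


Efficiency = damage / mana
= 100 / 60
= 1.67

1.67 dmg/mana


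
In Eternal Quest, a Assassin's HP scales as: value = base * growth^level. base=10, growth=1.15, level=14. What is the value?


value = base * growth^level
= 10 * 1.15^14
= 10 * 7.075706
= 70.76

70.76 HP


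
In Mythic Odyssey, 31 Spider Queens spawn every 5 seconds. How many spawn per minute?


Spawns per minute = count * (60 / interval)
= 31 * (60 / 5)
= 31 * 12.0
= 372.0

372.0 per minute


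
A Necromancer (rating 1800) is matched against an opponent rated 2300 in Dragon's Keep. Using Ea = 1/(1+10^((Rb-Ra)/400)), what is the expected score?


Elo expected score: Ea = 1/(1 + 10^((Rb-Ra)/400))
Rb - Ra = 2300 - 1800 = 500
(Rb-Ra)/400 = 500/400 = 1.25
10^1.25 = 17.782794
Ea = 1/(1 + 17.782794) = 1/18.782794 = 0.0532

0.0532


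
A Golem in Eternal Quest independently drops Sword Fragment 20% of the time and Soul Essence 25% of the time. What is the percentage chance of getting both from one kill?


For independent events, P(both) = P(A) * P(B)
= 20% * 25%
= 500 / 100 %
= 5.0%

5.0%


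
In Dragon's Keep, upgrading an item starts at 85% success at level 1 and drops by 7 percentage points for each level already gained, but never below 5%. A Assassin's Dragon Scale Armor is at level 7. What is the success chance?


raw_rate = 85 - 7 * (7 - 1)
= 85 - 7 * 6
= 85 - 42
= 43
Apply floor: max(43, 5) = 43%

43%


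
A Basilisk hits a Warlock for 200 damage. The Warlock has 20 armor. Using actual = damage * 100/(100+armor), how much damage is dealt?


actual = 200 * 100 / (100 + 20)
= 200 * 100 / 120
= 20000 / 120
= 166.67

166.67 damage


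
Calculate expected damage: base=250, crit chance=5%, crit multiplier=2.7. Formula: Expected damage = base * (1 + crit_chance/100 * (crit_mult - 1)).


E[dmg] = base * (1 + crit_chance * (crit_mult - 1))
cc as decimal = 5/100 = 0.05
cm - 1 = 2.7 - 1 = 1.7
Bonus factor = 0.05 * 1.7 = 0.085
Total multiplier = 1 + 0.085 = 1.085
Expected damage = 250 * 1.085 = 271.25

271.25 damage


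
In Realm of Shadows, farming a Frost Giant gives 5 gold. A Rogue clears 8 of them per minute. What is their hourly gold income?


Gold per minute = 5 * 8 = 40
Gold per hour = 40 * 60 = 2400

2400 gold/hour


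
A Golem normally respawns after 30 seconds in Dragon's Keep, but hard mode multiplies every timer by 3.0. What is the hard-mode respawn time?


Respawn time = base * multiplier
= 30 * 3.0
= 90.0 seconds

90.0 seconds


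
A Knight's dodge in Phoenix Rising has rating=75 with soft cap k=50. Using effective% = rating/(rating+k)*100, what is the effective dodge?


effective% = rating / (rating + k) * 100
= 75 / (75 + 50) * 100
= 75 / 125 * 100
= 0.6 * 100
= 60.00%

60.00%


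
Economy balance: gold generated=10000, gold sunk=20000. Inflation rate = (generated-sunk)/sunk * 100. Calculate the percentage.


Net gold = 10000 - 20000 = -10000
Inflation rate = net / sunk * 100 = -10000 / 20000 * 100
= -0.5 * 100
= -50.00%

-50.00%


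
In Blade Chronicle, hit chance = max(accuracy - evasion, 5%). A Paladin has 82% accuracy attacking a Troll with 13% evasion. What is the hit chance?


accuracy - evasion = 82 - 13 = 69
Apply floor: max(69, 5) = 69
Hit chance = 69%

69%


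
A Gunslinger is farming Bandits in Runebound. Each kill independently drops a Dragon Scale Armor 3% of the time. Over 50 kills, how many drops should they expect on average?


Expected drops = kills * (drop_rate / 100)
= 50 * (3 / 100)
= 50 * 0.03
= 1.5

1.5 drops


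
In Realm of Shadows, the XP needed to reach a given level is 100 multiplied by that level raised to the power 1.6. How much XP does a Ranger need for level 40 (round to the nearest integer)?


XP = 100 * level^1.6
Substitute level = 40:
XP = 100 * 40^1.6
= 100 * 365.844
= 36584

36584 XP


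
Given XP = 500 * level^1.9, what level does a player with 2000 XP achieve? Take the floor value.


XP = 500 * level^1.9, so level = (XP / 500)^(1/1.9)
= (2000 / 500)^(1/1.9)
= 4.0^0.5263
= 2.0743
Floor: level = 2

level 2


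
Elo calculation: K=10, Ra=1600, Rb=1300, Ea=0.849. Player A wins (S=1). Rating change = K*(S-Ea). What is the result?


Elo update: delta = K * (S - Ea), where S = 1 (wins)
S - Ea = 1 - 0.849 = 0.151
Rating change = 10 * 0.151
= 1.51

1.51 rating points


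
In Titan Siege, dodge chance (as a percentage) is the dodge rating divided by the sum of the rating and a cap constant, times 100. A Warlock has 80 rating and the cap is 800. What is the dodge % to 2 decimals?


dodge% = 80 / (80 + 800) * 100
= 80 / 880 * 100
= 0.090909 * 100
= 9.09%

9.09%


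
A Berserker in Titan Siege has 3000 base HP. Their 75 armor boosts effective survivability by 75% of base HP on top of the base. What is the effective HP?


EHP = 3000 * (1 + 75/100)
= 3000 * (1 + 0.75)
= 3000 * 1.75
= 5250.0

5250.0 EHP


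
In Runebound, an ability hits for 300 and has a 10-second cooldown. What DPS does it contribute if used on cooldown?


DPS = damage / cooldown
= 300 / 10
= 30.00

30.00 DPS


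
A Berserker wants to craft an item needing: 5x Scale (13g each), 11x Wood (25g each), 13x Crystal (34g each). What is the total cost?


Cost breakdown:
  Scale: 5 * 13 = 65
  Wood: 11 * 25 = 275
  Crystal: 13 * 34 = 442
Total = 65 + 275 + 442 = 782

782 gold


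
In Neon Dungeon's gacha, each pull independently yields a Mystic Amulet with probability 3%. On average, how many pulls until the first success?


Expected pulls for a geometric distribution = 1/p = 100 / rate%
= 100 / 3
= 33.33

33.33 pulls


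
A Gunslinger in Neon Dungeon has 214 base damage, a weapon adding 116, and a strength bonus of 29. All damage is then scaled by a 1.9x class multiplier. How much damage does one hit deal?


Sum base + weapon + str = 214 + 116 + 29 = 359
Multiply by 1.9:
359 * 1.9 = 682.1

682.1 damage


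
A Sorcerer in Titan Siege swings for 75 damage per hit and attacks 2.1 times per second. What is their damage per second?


DPS = damage * attack_speed
= 75 * 2.1
= 157.5

157.5 DPS


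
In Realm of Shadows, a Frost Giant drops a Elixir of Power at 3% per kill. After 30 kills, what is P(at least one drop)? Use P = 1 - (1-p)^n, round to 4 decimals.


P(at least one) = 1 - P(none) = 1 - (1-p)^n
p = 3/100 = 0.03
1 - p = 0.97
(1 - p)^30 = 0.97^30 = 0.401007
P(at least one) = 1 - 0.401007 = 0.5990

0.5990


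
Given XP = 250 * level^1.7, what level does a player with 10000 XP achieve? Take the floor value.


XP = 250 * level^1.7, so level = (XP / 250)^(1/1.7)
= (10000 / 250)^(1/1.7)
= 40.0^0.5882
= 8.7577
Floor: level = 8

level 8


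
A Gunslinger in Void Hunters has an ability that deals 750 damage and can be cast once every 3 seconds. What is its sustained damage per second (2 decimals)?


DPS = damage / cooldown
= 750 / 3
= 250.00

250.00 DPS


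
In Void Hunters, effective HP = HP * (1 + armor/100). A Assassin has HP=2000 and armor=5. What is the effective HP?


EHP = 2000 * (1 + 5/100)
= 2000 * (1 + 0.05)
= 2000 * 1.05
= 2100.0

2100.0 EHP


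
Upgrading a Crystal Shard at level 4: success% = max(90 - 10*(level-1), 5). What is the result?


raw_rate = 90 - 10 * (4 - 1)
= 90 - 10 * 3
= 90 - 30
= 60
Apply floor: max(60, 5) = 60%

60%


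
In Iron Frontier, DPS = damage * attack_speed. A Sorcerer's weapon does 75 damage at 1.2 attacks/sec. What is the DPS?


DPS = damage * attack_speed
= 75 * 1.2
= 90.0

90.0 DPS


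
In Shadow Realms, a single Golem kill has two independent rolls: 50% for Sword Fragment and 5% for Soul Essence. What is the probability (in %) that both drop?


For independent events, P(both) = P(A) * P(B)
= 50% * 5%
= 250 / 100 %
= 2.5%

2.5%


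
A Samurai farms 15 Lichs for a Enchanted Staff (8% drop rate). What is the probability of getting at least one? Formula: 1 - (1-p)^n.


P(at least one) = 1 - P(none) = 1 - (1-p)^n
p = 8/100 = 0.08
1 - p = 0.92
(1 - p)^15 = 0.92^15 = 0.286297
P(at least one) = 1 - 0.286297 = 0.7137

0.7137


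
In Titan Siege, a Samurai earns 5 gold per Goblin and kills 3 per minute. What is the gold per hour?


Gold per minute = 5 * 3 = 15
Gold per hour = 15 * 60 = 900

900 gold/hour


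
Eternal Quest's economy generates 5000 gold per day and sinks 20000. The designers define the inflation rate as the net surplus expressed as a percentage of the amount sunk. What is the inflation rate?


Net gold = 5000 - 20000 = -15000
Inflation rate = net / sunk * 100 = -15000 / 20000 * 100
= -0.75 * 100
= -75.00%

-75.00%


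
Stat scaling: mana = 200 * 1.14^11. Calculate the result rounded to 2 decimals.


value = base * growth^level
= 200 * 1.14^11
= 200 * 4.226232
= 845.25

845.25 mana


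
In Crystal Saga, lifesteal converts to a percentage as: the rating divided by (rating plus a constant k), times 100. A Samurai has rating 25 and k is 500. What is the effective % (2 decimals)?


effective% = rating / (rating + k) * 100
= 25 / (25 + 500) * 100
= 25 / 525 * 100
= 0.047619 * 100
= 4.76%

4.76%


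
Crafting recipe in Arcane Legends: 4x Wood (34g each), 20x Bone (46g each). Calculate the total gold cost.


Cost breakdown:
  Wood: 4 * 34 = 136
  Bone: 20 * 46 = 920
Total = 136 + 920 = 1056

1056 gold


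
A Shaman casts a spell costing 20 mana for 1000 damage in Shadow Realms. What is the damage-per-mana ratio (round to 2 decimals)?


Efficiency = damage / mana
= 1000 / 20
= 50.00

50.00 dmg/mana


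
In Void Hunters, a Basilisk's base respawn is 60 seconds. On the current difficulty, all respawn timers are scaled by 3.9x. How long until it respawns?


Respawn time = base * multiplier
= 60 * 3.9
= 234.0 seconds

234.0 seconds


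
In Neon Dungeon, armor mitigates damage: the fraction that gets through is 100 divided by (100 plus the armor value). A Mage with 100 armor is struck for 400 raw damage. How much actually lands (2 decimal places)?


actual = 400 * 100 / (100 + 100)
= 400 * 100 / 200
= 40000 / 200
= 200.00

200.00 damage


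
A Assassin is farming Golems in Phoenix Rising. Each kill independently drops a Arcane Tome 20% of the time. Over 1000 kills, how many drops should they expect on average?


Expected drops = kills * (drop_rate / 100)
= 1000 * (20 / 100)
= 1000 * 0.2
= 200.0

200.0 drops


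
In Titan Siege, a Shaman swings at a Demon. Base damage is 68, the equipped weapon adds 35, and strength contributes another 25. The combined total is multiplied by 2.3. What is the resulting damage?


Sum base + weapon + str = 68 + 35 + 25 = 128
Multiply by 2.3:
128 * 2.3 = 294.4

294.4 damage


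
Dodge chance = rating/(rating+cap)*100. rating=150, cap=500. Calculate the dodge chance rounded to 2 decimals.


dodge% = 150 / (150 + 500) * 100
= 150 / 650 * 100
= 0.230769 * 100
= 23.08%

23.08%


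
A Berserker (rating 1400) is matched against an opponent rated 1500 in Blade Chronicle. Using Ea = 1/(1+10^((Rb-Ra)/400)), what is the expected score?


Elo expected score: Ea = 1/(1 + 10^((Rb-Ra)/400))
Rb - Ra = 1500 - 1400 = 100
(Rb-Ra)/400 = 100/400 = 0.25
10^0.25 = 1.778279
Ea = 1/(1 + 1.778279) = 1/2.778279 = 0.3599

0.3599


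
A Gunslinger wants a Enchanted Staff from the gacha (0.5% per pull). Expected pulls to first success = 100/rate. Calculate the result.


Expected pulls for a geometric distribution = 1/p = 100 / rate%
= 100 / 0.5
= 200.0

200.0 pulls


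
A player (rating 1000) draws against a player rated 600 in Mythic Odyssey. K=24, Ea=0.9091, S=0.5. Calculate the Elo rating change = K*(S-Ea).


Elo update: delta = K * (S - Ea), where S = 0.5 (draws)
S - Ea = 0.5 - 0.9091 = -0.4091
Rating change = 24 * -0.4091
= -9.82

-9.82 rating points


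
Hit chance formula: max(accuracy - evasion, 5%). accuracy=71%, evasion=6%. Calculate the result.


accuracy - evasion = 71 - 6 = 65
Apply floor: max(65, 5) = 65
Hit chance = 65%

65%


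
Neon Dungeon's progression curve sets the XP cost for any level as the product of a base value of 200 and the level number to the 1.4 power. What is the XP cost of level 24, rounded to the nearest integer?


XP = 200 * level^1.4
Substitute level = 24:
XP = 200 * 24^1.4
= 200 * 85.5649
= 17113

17113 XP


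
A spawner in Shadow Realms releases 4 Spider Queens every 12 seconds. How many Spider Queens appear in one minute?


Spawns per minute = count * (60 / interval)
= 4 * (60 / 12)
= 4 * 5.0
= 20.0

20.0 per minute


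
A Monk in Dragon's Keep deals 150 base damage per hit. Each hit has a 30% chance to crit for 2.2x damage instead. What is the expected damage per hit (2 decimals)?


E[dmg] = base * (1 + crit_chance * (crit_mult - 1))
cc as decimal = 30/100 = 0.3
cm - 1 = 2.2 - 1 = 1.2
Bonus factor = 0.3 * 1.2 = 0.36
Total multiplier = 1 + 0.36 = 1.36
Expected damage = 150 * 1.36 = 204.00

204.00 damage


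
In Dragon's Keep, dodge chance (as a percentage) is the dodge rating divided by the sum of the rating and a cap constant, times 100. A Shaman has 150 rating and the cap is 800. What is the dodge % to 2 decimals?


dodge% = 150 / (150 + 800) * 100
= 150 / 950 * 100
= 0.157895 * 100
= 15.79%

15.79%


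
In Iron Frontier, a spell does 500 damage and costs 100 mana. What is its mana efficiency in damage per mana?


Efficiency = damage / mana
= 500 / 100
= 5.00

5.00 dmg/mana


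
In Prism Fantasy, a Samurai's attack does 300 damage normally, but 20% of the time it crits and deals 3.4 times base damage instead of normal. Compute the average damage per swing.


E[dmg] = base * (1 + crit_chance * (crit_mult - 1))
cc as decimal = 20/100 = 0.2
cm - 1 = 3.4 - 1 = 2.4
Bonus factor = 0.2 * 2.4 = 0.48
Total multiplier = 1 + 0.48 = 1.48
Expected damage = 300 * 1.48 = 444.00

444.00 damage


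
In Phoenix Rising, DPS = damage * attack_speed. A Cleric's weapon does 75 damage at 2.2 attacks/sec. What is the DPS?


DPS = damage * attack_speed
= 75 * 2.2
= 165.0

165.0 DPS


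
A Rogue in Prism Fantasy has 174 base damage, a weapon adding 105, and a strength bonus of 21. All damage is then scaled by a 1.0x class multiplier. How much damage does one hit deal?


Sum base + weapon + str = 174 + 105 + 21 = 300
Multiply by 1.0:
300 * 1.0 = 300.0

300.0 damage


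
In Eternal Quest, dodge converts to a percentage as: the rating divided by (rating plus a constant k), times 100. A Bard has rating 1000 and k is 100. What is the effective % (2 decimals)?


effective% = rating / (rating + k) * 100
= 1000 / (1000 + 100) * 100
= 1000 / 1100 * 100
= 0.909091 * 100
= 90.91%

90.91%


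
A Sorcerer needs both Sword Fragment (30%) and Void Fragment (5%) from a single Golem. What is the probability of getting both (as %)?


For independent events, P(both) = P(A) * P(B)
= 30% * 5%
= 150 / 100 %
= 1.5%

1.5%


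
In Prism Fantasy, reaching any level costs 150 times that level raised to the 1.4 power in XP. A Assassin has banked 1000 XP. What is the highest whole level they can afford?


XP = 150 * level^1.4, so level = (XP / 150)^(1/1.4)
= (1000 / 150)^(1/1.4)
= 6.6667^0.7143
= 3.8771
Floor: level = 3

level 3


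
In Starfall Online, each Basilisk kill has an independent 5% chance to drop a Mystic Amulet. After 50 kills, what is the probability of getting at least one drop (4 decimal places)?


P(at least one) = 1 - P(none) = 1 - (1-p)^n
p = 5/100 = 0.05
1 - p = 0.95
(1 - p)^50 = 0.95^50 = 0.076945
P(at least one) = 1 - 0.076945 = 0.9231

0.9231


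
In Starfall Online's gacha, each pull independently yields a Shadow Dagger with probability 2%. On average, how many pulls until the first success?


Expected pulls for a geometric distribution = 1/p = 100 / rate%
= 100 / 2
= 50.0

50.0 pulls


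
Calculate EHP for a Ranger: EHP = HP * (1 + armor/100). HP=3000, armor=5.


EHP = 3000 * (1 + 5/100)
= 3000 * (1 + 0.05)
= 3000 * 1.05
= 3150.0

3150.0 EHP


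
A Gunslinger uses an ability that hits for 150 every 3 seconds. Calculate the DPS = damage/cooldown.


DPS = damage / cooldown
= 150 / 3
= 50.00

50.00 DPS


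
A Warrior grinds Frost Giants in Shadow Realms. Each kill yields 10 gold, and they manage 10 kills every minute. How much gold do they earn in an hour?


Gold per minute = 10 * 10 = 100
Gold per hour = 100 * 60 = 6000

6000 gold/hour


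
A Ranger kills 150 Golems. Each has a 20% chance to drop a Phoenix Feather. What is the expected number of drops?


Expected drops = kills * (drop_rate / 100)
= 150 * (20 / 100)
= 150 * 0.2
= 30.0

30.0 drops


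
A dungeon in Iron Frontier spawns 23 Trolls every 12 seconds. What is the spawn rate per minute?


Spawns per minute = count * (60 / interval)
= 23 * (60 / 12)
= 23 * 5.0
= 115.0

115.0 per minute


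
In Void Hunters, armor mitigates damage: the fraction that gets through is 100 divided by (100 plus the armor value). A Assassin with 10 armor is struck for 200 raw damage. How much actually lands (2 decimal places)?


actual = 200 * 100 / (100 + 10)
= 200 * 100 / 110
= 20000 / 110
= 181.82

181.82 damage


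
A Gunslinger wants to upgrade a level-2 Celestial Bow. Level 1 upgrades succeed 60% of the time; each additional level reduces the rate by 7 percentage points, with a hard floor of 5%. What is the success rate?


raw_rate = 60 - 7 * (2 - 1)
= 60 - 7 * 1
= 60 - 7
= 53
Apply floor: max(53, 5) = 53%

53%


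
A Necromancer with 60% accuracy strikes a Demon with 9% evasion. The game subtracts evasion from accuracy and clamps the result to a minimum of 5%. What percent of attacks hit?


accuracy - evasion = 60 - 9 = 51
Apply floor: max(51, 5) = 51
Hit chance = 51%

51%


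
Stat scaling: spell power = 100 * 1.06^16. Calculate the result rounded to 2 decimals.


value = base * growth^level
= 100 * 1.06^16
= 100 * 2.540352
= 254.04

254.04 spell power


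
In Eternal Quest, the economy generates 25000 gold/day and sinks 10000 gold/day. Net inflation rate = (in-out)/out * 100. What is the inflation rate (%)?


Net gold = 25000 - 10000 = 15000
Inflation rate = net / sunk * 100 = 15000 / 10000 * 100
= 1.5 * 100
= 150.00%

150.00%


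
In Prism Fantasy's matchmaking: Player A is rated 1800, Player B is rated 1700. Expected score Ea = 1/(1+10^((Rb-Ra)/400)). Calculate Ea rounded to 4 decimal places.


Elo expected score: Ea = 1/(1 + 10^((Rb-Ra)/400))
Rb - Ra = 1700 - 1800 = -100
(Rb-Ra)/400 = -100/400 = -0.25
10^-0.25 = 0.562341
Ea = 1/(1 + 0.562341) = 1/1.562341 = 0.6401

0.6401


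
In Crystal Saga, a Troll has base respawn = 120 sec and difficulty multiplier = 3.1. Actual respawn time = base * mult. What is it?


Respawn time = base * multiplier
= 120 * 3.1
= 372.0 seconds

372.0 seconds


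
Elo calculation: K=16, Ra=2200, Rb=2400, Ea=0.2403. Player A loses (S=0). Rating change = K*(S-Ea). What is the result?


Elo update: delta = K * (S - Ea), where S = 0 (loses)
S - Ea = 0 - 0.2403 = -0.2403
Rating change = 16 * -0.2403
= -3.84

-3.84 rating points


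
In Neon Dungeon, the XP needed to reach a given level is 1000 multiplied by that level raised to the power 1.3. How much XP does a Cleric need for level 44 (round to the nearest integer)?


XP = 1000 * level^1.3
Substitute level = 44:
XP = 1000 * 44^1.3
= 1000 * 136.9268
= 136927

136927 XP


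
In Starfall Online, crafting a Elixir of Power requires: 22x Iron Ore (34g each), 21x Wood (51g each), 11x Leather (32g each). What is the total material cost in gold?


Cost breakdown:
  Iron Ore: 22 * 34 = 748
  Wood: 21 * 51 = 1071
  Leather: 11 * 32 = 352
Total = 748 + 1071 + 352 = 2171

2171 gold


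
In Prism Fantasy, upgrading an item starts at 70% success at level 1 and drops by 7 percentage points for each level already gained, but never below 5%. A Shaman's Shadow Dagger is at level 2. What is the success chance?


raw_rate = 70 - 7 * (2 - 1)
= 70 - 7 * 1
= 70 - 7
= 63
Apply floor: max(63, 5) = 63%

63%


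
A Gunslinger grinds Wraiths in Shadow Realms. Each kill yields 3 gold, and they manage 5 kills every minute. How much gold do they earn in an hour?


Gold per minute = 3 * 5 = 15
Gold per hour = 15 * 60 = 900

900 gold/hour


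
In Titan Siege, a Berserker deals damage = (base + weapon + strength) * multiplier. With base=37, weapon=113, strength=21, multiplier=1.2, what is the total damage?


Sum base + weapon + str = 37 + 113 + 21 = 171
Multiply by 1.2:
171 * 1.2 = 205.2

205.2 damage


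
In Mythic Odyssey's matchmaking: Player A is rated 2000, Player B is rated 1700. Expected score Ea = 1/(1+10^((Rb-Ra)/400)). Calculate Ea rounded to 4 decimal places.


Elo expected score: Ea = 1/(1 + 10^((Rb-Ra)/400))
Rb - Ra = 1700 - 2000 = -300
(Rb-Ra)/400 = -300/400 = -0.75
10^-0.75 = 0.177828
Ea = 1/(1 + 0.177828) = 1/1.177828 = 0.8490

0.8490


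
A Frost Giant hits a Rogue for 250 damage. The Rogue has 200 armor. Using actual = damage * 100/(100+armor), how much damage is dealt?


actual = 250 * 100 / (100 + 200)
= 250 * 100 / 300
= 25000 / 300
= 83.33

83.33 damage


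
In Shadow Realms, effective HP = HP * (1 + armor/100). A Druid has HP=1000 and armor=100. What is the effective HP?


EHP = 1000 * (1 + 100/100)
= 1000 * (1 + 1.0)
= 1000 * 2.0
= 2000.0

2000.0 EHP


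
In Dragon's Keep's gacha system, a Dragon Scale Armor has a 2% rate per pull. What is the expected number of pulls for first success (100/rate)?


Expected pulls for a geometric distribution = 1/p = 100 / rate%
= 100 / 2
= 50.0

50.0 pulls


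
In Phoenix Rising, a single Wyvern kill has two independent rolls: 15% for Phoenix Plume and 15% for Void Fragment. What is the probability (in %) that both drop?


For independent events, P(both) = P(A) * P(B)
= 15% * 15%
= 225 / 100 %
= 2.25%

2.25%


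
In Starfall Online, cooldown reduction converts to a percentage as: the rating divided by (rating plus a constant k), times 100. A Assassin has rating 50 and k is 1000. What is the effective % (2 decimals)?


effective% = rating / (rating + k) * 100
= 50 / (50 + 1000) * 100
= 50 / 1050 * 100
= 0.047619 * 100
= 4.76%

4.76%


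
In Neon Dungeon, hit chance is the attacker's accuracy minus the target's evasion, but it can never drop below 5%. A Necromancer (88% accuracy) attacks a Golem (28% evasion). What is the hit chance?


accuracy - evasion = 88 - 28 = 60
Apply floor: max(60, 5) = 60
Hit chance = 60%

60%


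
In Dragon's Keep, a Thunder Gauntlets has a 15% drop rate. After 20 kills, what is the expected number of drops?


Expected drops = kills * (drop_rate / 100)
= 20 * (15 / 100)
= 20 * 0.15
= 3.0

3.0 drops


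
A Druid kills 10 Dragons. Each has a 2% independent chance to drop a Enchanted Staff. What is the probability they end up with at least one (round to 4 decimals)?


P(at least one) = 1 - P(none) = 1 - (1-p)^n
p = 2/100 = 0.02
1 - p = 0.98
(1 - p)^10 = 0.98^10 = 0.817073
P(at least one) = 1 - 0.817073 = 0.1829

0.1829


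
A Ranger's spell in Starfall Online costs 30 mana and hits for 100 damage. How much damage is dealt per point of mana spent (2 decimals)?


Efficiency = damage / mana
= 100 / 30
= 3.33

3.33 dmg/mana


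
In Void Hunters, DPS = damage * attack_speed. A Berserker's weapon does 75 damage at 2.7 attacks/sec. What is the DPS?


DPS = damage * attack_speed
= 75 * 2.7
= 202.5

202.5 DPS


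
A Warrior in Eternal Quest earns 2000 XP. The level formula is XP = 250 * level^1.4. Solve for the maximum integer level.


XP = 250 * level^1.4, so level = (XP / 250)^(1/1.4)
= (2000 / 250)^(1/1.4)
= 8.0^0.7143
= 4.4164
Floor: level = 4

level 4


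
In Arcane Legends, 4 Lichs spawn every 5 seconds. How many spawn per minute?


Spawns per minute = count * (60 / interval)
= 4 * (60 / 5)
= 4 * 12.0
= 48.0

48.0 per minute


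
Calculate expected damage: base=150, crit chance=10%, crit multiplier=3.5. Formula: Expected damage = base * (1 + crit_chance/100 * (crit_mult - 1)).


E[dmg] = base * (1 + crit_chance * (crit_mult - 1))
cc as decimal = 10/100 = 0.1
cm - 1 = 3.5 - 1 = 2.5
Bonus factor = 0.1 * 2.5 = 0.25
Total multiplier = 1 + 0.25 = 1.25
Expected damage = 150 * 1.25 = 187.50

187.50 damage


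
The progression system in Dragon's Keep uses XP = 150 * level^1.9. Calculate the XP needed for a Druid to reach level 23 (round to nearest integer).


XP = 150 * level^1.9
Substitute level = 23:
XP = 150 * 23^1.9
= 150 * 386.6187
= 57993

57993 XP


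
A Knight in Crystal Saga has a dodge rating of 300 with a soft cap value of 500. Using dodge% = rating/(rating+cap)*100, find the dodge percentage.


dodge% = 300 / (300 + 500) * 100
= 300 / 800 * 100
= 0.375 * 100
= 37.50%

37.50%


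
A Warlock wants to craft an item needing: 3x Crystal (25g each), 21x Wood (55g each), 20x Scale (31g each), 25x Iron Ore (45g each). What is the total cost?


Cost breakdown:
  Crystal: 3 * 25 = 75
  Wood: 21 * 55 = 1155
  Scale: 20 * 31 = 620
  Iron Ore: 25 * 45 = 1125
Total = 75 + 1155 + 620 + 1125 = 2975

2975 gold


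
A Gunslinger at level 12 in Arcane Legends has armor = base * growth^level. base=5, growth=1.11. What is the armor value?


value = base * growth^level
= 5 * 1.11^12
= 5 * 3.498451
= 17.49

17.49 armor


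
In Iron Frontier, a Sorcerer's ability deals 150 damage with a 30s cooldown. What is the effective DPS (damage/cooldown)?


DPS = damage / cooldown
= 150 / 30
= 5.00

5.00 DPS


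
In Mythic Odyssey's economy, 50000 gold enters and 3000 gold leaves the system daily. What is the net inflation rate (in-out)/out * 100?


Net gold = 50000 - 3000 = 47000
Inflation rate = net / sunk * 100 = 47000 / 3000 * 100
= 15.666667 * 100
= 1566.67%

1566.67%


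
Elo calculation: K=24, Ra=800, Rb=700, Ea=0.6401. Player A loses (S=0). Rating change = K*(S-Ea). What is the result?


Elo update: delta = K * (S - Ea), where S = 0 (loses)
S - Ea = 0 - 0.6401 = -0.6401
Rating change = 24 * -0.6401
= -15.36

-15.36 rating points


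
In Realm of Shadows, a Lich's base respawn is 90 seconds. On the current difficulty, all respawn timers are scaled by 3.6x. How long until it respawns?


Respawn time = base * multiplier
= 90 * 3.6
= 324.0 seconds

324.0 seconds


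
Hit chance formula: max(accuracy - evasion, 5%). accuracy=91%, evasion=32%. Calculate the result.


accuracy - evasion = 91 - 32 = 59
Apply floor: max(59, 5) = 59
Hit chance = 59%

59%


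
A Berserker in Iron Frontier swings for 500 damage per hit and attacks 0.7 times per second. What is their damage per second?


DPS = damage * attack_speed
= 500 * 0.7
= 350.0

350.0 DPS


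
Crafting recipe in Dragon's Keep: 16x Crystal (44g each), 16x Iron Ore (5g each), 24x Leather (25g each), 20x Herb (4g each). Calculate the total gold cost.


Cost breakdown:
  Crystal: 16 * 44 = 704
  Iron Ore: 16 * 5 = 80
  Leather: 24 * 25 = 600
  Herb: 20 * 4 = 80
Total = 704 + 80 + 600 + 80 = 1464

1464 gold
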